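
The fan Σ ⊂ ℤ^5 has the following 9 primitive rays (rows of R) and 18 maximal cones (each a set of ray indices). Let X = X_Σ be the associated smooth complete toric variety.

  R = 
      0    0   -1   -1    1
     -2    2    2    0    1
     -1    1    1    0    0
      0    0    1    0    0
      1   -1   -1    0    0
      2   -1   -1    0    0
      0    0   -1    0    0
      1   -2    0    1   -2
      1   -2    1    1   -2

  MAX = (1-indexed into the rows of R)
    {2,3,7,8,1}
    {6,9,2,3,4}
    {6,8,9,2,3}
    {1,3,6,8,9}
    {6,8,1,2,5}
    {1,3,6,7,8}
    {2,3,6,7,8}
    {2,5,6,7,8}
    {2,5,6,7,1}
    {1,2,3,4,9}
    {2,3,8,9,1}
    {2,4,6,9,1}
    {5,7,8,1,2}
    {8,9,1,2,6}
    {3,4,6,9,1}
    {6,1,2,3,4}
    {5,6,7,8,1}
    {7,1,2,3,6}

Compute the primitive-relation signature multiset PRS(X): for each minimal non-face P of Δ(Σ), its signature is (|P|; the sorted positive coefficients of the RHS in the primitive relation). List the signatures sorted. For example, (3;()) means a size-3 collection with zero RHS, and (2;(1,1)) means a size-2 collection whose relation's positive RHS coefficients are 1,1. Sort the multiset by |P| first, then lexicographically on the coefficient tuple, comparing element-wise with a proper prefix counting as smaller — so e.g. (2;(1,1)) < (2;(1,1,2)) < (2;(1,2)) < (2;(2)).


9 collections generate NE(X_Σ); each relation:

  • {3,5}:  v_{3} + v_{5} = 0  →  sig = (2;())
  • {4,7}:  v_{4} + v_{7} = 0  →  sig = (2;())
  • {4,8}:  v_{4} + v_{8} = v_{9}  →  sig = (2;(1))
  • {7,9}:  v_{7} + v_{9} = v_{8}  →  sig = (2;(1))
  • {4,5}:  v_{4} + v_{5} = v_{1} + v_{2} + v_{6} + v_{8}  →  sig = (2;(1,1,1,1))
  • {5,9}:  v_{5} + v_{9} = v_{1} + v_{2} + v_{6} + 2·v_{8}  →  sig = (2;(1,1,1,2))
  • {1,2,3,6,8}:  v_{1} + v_{2} + v_{3} + v_{6} + v_{8} = v_{4}  →  sig = (5;(1))
  • {1,2,6,7,8}:  v_{1} + v_{2} + v_{6} + v_{7} + v_{8} = v_{5}  →  sig = (5;(1))
  • {1,2,3,6,9}:  v_{1} + v_{2} + v_{3} + v_{6} + v_{9} = 2·v_{4}  →  sig = (5;(2))

Hence PRS(X_Σ) =
[(2;()), (2;()), (2;(1)), (2;(1)), (2;(1,1,1,1)), (2;(1,1,1,2)), (5;(1)), (5;(1)), (5;(2))]


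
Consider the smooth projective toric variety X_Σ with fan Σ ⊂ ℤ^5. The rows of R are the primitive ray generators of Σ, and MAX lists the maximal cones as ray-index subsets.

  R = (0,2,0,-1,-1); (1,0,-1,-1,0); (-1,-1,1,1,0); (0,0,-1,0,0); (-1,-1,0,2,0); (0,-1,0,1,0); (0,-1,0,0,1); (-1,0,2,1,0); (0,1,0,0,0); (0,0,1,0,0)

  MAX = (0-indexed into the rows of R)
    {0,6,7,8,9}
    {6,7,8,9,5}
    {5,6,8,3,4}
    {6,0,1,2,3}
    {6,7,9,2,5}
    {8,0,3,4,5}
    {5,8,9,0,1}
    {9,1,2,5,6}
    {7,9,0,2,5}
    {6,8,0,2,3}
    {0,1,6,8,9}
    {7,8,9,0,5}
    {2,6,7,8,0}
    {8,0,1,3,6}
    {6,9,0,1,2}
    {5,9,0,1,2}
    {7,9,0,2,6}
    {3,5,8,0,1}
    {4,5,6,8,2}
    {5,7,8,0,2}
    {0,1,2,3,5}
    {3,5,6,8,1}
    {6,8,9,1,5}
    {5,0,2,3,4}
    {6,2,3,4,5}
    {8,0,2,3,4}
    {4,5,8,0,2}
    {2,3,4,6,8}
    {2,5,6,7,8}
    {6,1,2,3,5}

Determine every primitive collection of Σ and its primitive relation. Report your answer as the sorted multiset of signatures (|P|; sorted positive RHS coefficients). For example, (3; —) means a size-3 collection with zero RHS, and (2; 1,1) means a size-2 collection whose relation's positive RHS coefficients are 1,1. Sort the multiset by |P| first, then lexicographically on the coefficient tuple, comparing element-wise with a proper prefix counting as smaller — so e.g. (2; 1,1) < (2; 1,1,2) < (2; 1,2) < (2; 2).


11 minimal non-faces of Δ(Σ) (on 10 rays):

  • {3,9}:  v_{3} + v_{9} = 0  ⇒ sig = (2; —)
  • {1,7}:  v_{1} + v_{7} = v_{9}  ⇒ sig = (2; 1)
  • {1,4}:  v_{1} + v_{4} = v_{3} + v_{5}  ⇒ sig = (2; 1,1)
  • {3,7}:  v_{3} + v_{7} = v_{2} + v_{8}  ⇒ sig = (2; 1,1)
  • {4,9}:  v_{4} + v_{9} = v_{2} + v_{5} + v_{8}  ⇒ sig = (2; 1,1,1)
  • {4,7}:  v_{4} + v_{7} = 2·v_{2} + v_{5} + 2·v_{8}  ⇒ sig = (2; 1,2,2)
  • {0,5,6}:  v_{0} + v_{5} + v_{6} = 0  ⇒ sig = (3; —)
  • {1,2,8}:  v_{1} + v_{2} + v_{8} = 0  ⇒ sig = (3; —)
  • {2,8,9}:  v_{2} + v_{8} + v_{9} = v_{7}  ⇒ sig = (3; 1)
  • {0,4,6}:  v_{0} + v_{4} + v_{6} = v_{2} + v_{3} + v_{8}  ⇒ sig = (3; 1,1,1)
  • {2,3,5,8}:  v_{2} + v_{3} + v_{5} + v_{8} = v_{4}  ⇒ sig = (4; 1)

Sorted signature multiset PRS(X):
{ (2; —),  (2; 1),  (2; 1,1) ×2,  (2; 1,1,1),  (2; 1,2,2),  (3; —) ×2,  (3; 1),  (3; 1,1,1),  (4; 1) }


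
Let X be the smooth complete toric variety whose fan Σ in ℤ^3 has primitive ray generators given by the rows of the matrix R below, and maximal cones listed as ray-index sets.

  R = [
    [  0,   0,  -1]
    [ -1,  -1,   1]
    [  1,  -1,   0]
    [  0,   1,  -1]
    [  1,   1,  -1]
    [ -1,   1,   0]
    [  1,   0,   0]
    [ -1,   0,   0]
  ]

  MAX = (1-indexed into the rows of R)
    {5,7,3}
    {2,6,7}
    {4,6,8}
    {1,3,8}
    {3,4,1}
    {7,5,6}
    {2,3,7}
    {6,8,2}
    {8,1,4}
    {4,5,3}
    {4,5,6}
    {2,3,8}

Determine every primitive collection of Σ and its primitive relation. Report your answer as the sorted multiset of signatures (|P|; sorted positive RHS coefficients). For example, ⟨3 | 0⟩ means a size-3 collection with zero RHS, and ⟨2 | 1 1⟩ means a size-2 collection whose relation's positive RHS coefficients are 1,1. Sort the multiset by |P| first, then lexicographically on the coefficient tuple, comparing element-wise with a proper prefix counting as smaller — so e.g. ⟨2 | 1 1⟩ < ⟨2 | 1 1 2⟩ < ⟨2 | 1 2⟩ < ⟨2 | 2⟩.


Minimal non-faces — 11 found among 8 rays, 12 max cones:

  • {2,5}:  v_{2} + v_{5} = 0  ⟹  sig = ⟨2 | 0⟩
  • {3,6}:  v_{3} + v_{6} = 0  ⟹  sig = ⟨2 | 0⟩
  • {7,8}:  v_{7} + v_{8} = 0  ⟹  sig = ⟨2 | 0⟩
  • {2,4}:  v_{2} + v_{4} = v_{8}  ⟹  sig = ⟨2 | 1⟩
  • {4,7}:  v_{4} + v_{7} = v_{5}  ⟹  sig = ⟨2 | 1⟩
  • {5,8}:  v_{5} + v_{8} = v_{4}  ⟹  sig = ⟨2 | 1⟩
  • {1,6}:  v_{1} + v_{6} = v_{4} + v_{8}  ⟹  sig = ⟨2 | 1 1⟩
  • {1,7}:  v_{1} + v_{7} = v_{3} + v_{4}  ⟹  sig = ⟨2 | 1 1⟩
  • {1,2}:  v_{1} + v_{2} = v_{3} + 2·v_{8}  ⟹  sig = ⟨2 | 1 2⟩
  • {1,5}:  v_{1} + v_{5} = v_{3} + 2·v_{4}  ⟹  sig = ⟨2 | 1 2⟩
  • {3,4,8}:  v_{3} + v_{4} + v_{8} = v_{1}  ⟹  sig = ⟨3 | 1⟩

so the primitive-relation signature multiset is
    ⟨2 | 0⟩
    ⟨2 | 0⟩
    ⟨2 | 0⟩
    ⟨2 | 1⟩
    ⟨2 | 1⟩
    ⟨2 | 1⟩
    ⟨2 | 1 1⟩
    ⟨2 | 1 1⟩
    ⟨2 | 1 2⟩
    ⟨2 | 1 2⟩
    ⟨3 | 1⟩


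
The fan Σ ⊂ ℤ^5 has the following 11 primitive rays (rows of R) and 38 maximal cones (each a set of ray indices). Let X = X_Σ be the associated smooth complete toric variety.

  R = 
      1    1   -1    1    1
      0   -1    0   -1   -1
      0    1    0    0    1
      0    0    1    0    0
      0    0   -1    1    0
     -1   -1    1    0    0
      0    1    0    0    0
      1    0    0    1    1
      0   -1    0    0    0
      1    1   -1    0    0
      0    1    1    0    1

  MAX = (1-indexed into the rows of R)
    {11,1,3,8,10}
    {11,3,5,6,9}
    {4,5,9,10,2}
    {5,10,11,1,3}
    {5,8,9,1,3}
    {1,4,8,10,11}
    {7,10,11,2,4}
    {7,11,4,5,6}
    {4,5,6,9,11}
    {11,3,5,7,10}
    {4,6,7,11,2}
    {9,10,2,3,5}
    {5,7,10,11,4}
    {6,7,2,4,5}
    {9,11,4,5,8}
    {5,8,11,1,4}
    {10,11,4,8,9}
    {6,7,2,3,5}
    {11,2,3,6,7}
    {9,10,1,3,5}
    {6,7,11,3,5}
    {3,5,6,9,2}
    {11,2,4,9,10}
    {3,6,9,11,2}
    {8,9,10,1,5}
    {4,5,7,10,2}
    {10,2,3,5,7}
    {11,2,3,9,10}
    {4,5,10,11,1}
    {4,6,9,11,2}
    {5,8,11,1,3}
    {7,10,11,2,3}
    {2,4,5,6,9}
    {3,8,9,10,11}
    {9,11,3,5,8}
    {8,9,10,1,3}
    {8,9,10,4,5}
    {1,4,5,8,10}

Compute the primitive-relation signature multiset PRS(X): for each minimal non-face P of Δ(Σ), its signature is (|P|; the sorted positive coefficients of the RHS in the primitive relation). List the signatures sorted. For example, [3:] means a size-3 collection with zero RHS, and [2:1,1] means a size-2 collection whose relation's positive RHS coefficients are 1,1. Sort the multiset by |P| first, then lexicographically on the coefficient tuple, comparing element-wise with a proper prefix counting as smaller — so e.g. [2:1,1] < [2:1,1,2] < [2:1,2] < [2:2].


|primitive collections| = 15. Relations:

  P={6,10}:  v_{6} + v_{10} = 0  ⇒ sig = [2:]
  P={7,9}:  v_{7} + v_{9} = 0  ⇒ sig = [2:]
  P={3,4}:  v_{3} + v_{4} = v_{11}  ⇒ sig = [2:1]
  P={1,2}:  v_{1} + v_{2} = v_{9} + v_{10}  ⇒ sig = [2:1,1]
  P={7,8}:  v_{7} + v_{8} = v_{1} + v_{4}  ⇒ sig = [2:1,1]
  P={1,6}:  v_{1} + v_{6} = v_{5} + v_{9} + v_{11}  ⇒ sig = [2:1,1,1]
  P={1,7}:  v_{1} + v_{7} = v_{5} + v_{10} + v_{11}  ⇒ sig = [2:1,1,1]
  P={6,8}:  v_{6} + v_{8} = v_{4} + v_{5} + 2·v_{9} + v_{11}  ⇒ sig = [2:1,1,1,2]
  P={2,8}:  v_{2} + v_{8} = v_{4} + 2·v_{9} + v_{10}  ⇒ sig = [2:1,1,2]
  P={2,5,11}:  v_{2} + v_{5} + v_{11} = 0  ⇒ sig = [3:]
  P={1,4,9}:  v_{1} + v_{4} + v_{9} = v_{8}  ⇒ sig = [3:1]
  P={1,9,11}:  v_{1} + v_{9} + v_{11} = v_{3} + v_{8}  ⇒ sig = [3:1,1]
  P={5,9,10,11}:  v_{5} + v_{9} + v_{10} + v_{11} = v_{1}  ⇒ sig = [4:1]
  P={5,8,10,11}:  v_{5} + v_{8} + v_{10} + v_{11} = 2·v_{1} + v_{4}  ⇒ sig = [4:1,2]
  P={3,5,8,10}:  v_{3} + v_{5} + v_{8} + v_{10} = 2·v_{1}  ⇒ sig = [4:2]

Signatures (|P|; sorted positive RHS coefficients), sorted:
[[2:], [2:], [2:1], [2:1,1], [2:1,1], [2:1,1,1], [2:1,1,1], [2:1,1,1,2], [2:1,1,2], [3:], [3:1], [3:1,1], [4:1], [4:1,2], [4:2]]


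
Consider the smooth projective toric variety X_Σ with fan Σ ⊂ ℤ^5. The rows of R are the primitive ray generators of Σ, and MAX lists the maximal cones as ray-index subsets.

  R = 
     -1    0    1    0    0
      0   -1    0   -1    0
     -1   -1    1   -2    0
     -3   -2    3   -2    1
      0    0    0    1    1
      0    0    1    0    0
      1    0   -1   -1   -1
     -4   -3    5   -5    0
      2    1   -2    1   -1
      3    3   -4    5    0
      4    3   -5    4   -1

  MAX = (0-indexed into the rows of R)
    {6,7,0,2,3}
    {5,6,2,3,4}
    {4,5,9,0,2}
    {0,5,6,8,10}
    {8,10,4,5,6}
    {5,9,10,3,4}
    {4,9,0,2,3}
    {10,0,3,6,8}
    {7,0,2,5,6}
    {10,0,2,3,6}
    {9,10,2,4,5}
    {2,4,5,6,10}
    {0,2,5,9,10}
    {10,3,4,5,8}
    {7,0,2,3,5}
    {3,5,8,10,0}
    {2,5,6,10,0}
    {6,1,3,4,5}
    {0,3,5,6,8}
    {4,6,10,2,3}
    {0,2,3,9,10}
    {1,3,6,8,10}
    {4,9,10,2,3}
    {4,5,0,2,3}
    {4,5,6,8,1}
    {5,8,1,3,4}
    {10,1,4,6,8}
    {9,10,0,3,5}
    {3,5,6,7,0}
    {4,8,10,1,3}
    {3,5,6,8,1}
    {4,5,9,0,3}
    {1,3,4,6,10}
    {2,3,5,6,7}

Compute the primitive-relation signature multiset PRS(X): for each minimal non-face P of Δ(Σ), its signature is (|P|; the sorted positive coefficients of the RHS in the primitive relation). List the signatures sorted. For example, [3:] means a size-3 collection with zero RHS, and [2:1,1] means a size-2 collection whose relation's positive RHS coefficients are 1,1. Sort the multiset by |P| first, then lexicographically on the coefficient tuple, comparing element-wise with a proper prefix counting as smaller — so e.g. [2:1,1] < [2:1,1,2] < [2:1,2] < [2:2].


|primitive collections| = 20. Relations:

  P = {2,8}:  v_{2} + v_{8} = v_{6}  ⇒ sig = [2:1]
  P = {6,9}:  v_{6} + v_{9} = v_{10}  ⇒ sig = [2:1]
  P = {7,9}:  v_{7} + v_{9} = v_{0}  ⇒ sig = [2:1]
  P = {0,1}:  v_{0} + v_{1} = v_{3} + v_{8}  ⇒ sig = [2:1,1]
  P = {7,10}:  v_{7} + v_{10} = v_{0} + v_{6}  ⇒ sig = [2:1,1]
  P = {4,7}:  v_{4} + v_{7} = v_{2} + v_{3} + v_{5}  ⇒ sig = [2:1,1,1]
  P = {1,9}:  v_{1} + v_{9} = v_{3} + v_{4} + v_{8} + v_{10}  ⇒ sig = [2:1,1,1,1]
  P = {7,8}:  v_{7} + v_{8} = v_{0} + v_{3} + v_{5} + 2·v_{6}  ⇒ sig = [2:1,1,1,2]
  P = {1,2}:  v_{1} + v_{2} = v_{3} + v_{4} + 2·v_{6}  ⇒ sig = [2:1,1,2]
  P = {8,9}:  v_{8} + v_{9} = v_{3} + v_{5} + 2·v_{10}  ⇒ sig = [2:1,1,2]
  P = {1,7}:  v_{1} + v_{7} = 2·v_{3} + v_{5} + 2·v_{6}  ⇒ sig = [2:1,2,2]
  P = {0,4,6}:  v_{0} + v_{4} + v_{6} = 0  ⇒ sig = [3:]
  P = {0,4,10}:  v_{0} + v_{4} + v_{10} = v_{9}  ⇒ sig = [3:1]
  P = {0,4,8}:  v_{0} + v_{4} + v_{8} = v_{3} + v_{5} + v_{10}  ⇒ sig = [3:1,1,1]
  P = {1,5,10}:  v_{1} + v_{5} + v_{10} = v_{4} + 2·v_{8}  ⇒ sig = [3:1,2]
  P = {2,3,5,10}:  v_{2} + v_{3} + v_{5} + v_{10} = 0  ⇒ sig = [4:]
  P = {3,4,6,8}:  v_{3} + v_{4} + v_{6} + v_{8} = v_{1}  ⇒ sig = [4:1]
  P = {3,5,6,10}:  v_{3} + v_{5} + v_{6} + v_{10} = v_{8}  ⇒ sig = [4:1]
  P = {2,3,5,9}:  v_{2} + v_{3} + v_{5} + v_{9} = v_{0} + v_{4}  ⇒ sig = [4:1,1]
  P = {0,2,3,5,6}:  v_{0} + v_{2} + v_{3} + v_{5} + v_{6} = v_{7}  ⇒ sig = [5:1]

Signatures (|P|; sorted positive RHS coefficients), sorted:
{ [2:1] ×3,  [2:1,1] ×2,  [2:1,1,1],  [2:1,1,1,1],  [2:1,1,1,2],  [2:1,1,2] ×2,  [2:1,2,2],  [3:],  [3:1],  [3:1,1,1],  [3:1,2],  [4:],  [4:1] ×2,  [4:1,1],  [5:1] }


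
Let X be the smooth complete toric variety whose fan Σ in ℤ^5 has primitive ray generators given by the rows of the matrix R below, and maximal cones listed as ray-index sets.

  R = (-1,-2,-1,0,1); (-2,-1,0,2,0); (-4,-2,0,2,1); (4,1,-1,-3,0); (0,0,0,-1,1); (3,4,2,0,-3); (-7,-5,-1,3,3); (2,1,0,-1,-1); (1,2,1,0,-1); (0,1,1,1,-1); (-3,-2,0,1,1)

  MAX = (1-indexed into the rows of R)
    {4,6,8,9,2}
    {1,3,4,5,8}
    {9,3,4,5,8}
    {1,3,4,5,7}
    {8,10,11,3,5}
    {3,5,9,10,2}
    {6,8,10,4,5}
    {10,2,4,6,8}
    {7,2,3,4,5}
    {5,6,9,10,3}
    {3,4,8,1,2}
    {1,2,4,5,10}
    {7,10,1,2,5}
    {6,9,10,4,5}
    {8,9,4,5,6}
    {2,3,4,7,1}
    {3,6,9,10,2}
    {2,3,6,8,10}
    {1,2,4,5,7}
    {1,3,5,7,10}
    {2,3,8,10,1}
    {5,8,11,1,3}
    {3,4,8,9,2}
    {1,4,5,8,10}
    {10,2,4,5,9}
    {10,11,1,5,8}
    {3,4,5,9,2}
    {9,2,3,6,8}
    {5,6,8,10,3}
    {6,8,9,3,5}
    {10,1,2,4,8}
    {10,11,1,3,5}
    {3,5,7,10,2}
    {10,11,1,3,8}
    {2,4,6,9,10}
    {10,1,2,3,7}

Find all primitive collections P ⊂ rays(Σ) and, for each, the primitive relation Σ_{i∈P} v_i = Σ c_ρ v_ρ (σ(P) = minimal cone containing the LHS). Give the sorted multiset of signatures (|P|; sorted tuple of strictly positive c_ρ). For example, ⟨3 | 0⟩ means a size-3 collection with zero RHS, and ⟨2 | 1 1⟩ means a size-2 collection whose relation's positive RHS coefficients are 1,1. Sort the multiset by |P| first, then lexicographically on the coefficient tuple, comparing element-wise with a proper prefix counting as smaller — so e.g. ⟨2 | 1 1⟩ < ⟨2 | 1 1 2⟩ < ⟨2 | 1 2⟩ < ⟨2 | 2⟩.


|primitive collections| = 18. Relations:

  P = {1,9}:  v_{1} + v_{9} = 0  ⟹  sig = ⟨2 | 0⟩
  P = {1,6}:  v_{1} + v_{6} = v_{8} + v_{10}  ⟹  sig = ⟨2 | 1 1⟩
  P = {6,7}:  v_{6} + v_{7} = v_{3} + v_{10}  ⟹  sig = ⟨2 | 1 1⟩
  P = {7,8}:  v_{7} + v_{8} = v_{1} + v_{3}  ⟹  sig = ⟨2 | 1 1⟩
  P = {2,11}:  v_{2} + v_{11} = v_{1} + v_{3} + v_{10}  ⟹  sig = ⟨2 | 1 1 1⟩
  P = {4,11}:  v_{4} + v_{11} = v_{1} + v_{5} + v_{8}  ⟹  sig = ⟨2 | 1 1 1⟩
  P = {7,9}:  v_{7} + v_{9} = v_{2} + v_{3} + v_{5}  ⟹  sig = ⟨2 | 1 1 1⟩
  P = {9,11}:  v_{9} + v_{11} = v_{3} + v_{5} + v_{8} + v_{10}  ⟹  sig = ⟨2 | 1 1 1 1⟩
  P = {6,11}:  v_{6} + v_{11} = v_{3} + v_{5} + 2·v_{8} + 2·v_{10}  ⟹  sig = ⟨2 | 1 1 2 2⟩
  P = {7,11}:  v_{7} + v_{11} = 2·v_{1} + 2·v_{3} + v_{5} + v_{10}  ⟹  sig = ⟨2 | 1 1 2 2⟩
  P = {2,5,8}:  v_{2} + v_{5} + v_{8} = 0  ⟹  sig = ⟨3 | 0⟩
  P = {3,4,10}:  v_{3} + v_{4} + v_{10} = 0  ⟹  sig = ⟨3 | 0⟩
  P = {8,9,10}:  v_{8} + v_{9} + v_{10} = v_{6}  ⟹  sig = ⟨3 | 1⟩
  P = {2,5,6}:  v_{2} + v_{5} + v_{6} = v_{9} + v_{10}  ⟹  sig = ⟨3 | 1 1⟩
  P = {3,4,6}:  v_{3} + v_{4} + v_{6} = v_{8} + v_{9}  ⟹  sig = ⟨3 | 1 1⟩
  P = {4,7,10}:  v_{4} + v_{7} + v_{10} = v_{1} + v_{2} + v_{5}  ⟹  sig = ⟨3 | 1 1 1⟩
  P = {1,2,3,5}:  v_{1} + v_{2} + v_{3} + v_{5} = v_{7}  ⟹  sig = ⟨4 | 1⟩
  P = {1,3,5,8,10}:  v_{1} + v_{3} + v_{5} + v_{8} + v_{10} = v_{11}  ⟹  sig = ⟨5 | 1⟩

Signatures (|P|; sorted positive RHS coefficients), sorted:
    ⟨2 | 0⟩
    ⟨2 | 1 1⟩
    ⟨2 | 1 1⟩
    ⟨2 | 1 1⟩
    ⟨2 | 1 1 1⟩
    ⟨2 | 1 1 1⟩
    ⟨2 | 1 1 1⟩
    ⟨2 | 1 1 1 1⟩
    ⟨2 | 1 1 2 2⟩
    ⟨2 | 1 1 2 2⟩
    ⟨3 | 0⟩
    ⟨3 | 0⟩
    ⟨3 | 1⟩
    ⟨3 | 1 1⟩
    ⟨3 | 1 1⟩
    ⟨3 | 1 1 1⟩
    ⟨4 | 1⟩
    ⟨5 | 1⟩


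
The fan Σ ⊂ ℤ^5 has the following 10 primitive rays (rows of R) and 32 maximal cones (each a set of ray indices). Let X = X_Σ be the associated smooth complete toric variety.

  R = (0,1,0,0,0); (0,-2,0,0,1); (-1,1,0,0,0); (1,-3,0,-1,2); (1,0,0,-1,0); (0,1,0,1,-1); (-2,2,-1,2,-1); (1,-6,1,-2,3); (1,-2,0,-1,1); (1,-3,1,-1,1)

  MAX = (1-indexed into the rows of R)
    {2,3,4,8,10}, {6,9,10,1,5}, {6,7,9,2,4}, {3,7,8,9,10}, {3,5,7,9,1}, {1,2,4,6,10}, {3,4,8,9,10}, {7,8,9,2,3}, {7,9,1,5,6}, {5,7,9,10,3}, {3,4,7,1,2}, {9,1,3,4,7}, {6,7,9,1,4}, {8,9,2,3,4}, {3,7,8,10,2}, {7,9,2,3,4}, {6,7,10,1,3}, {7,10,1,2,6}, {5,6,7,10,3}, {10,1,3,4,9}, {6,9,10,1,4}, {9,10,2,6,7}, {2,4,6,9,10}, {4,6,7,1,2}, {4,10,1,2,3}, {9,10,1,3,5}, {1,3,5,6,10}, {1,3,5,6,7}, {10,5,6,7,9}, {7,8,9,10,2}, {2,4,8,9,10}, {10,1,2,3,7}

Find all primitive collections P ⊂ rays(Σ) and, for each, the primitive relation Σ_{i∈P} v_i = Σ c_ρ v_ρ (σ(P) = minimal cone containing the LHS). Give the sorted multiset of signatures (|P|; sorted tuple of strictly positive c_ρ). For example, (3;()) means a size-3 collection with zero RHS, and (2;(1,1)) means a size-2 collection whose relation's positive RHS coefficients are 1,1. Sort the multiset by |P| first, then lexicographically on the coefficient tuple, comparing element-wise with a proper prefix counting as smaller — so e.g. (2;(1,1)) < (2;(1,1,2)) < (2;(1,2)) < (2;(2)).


14 collections generate NE(X_Σ); each relation:

  • {2,5}:  v_{2} + v_{5} = v_{9}  ⟹  sig = (2;(1))
  • {6,8}:  v_{6} + v_{8} = v_{2} + v_{10}  ⟹  sig = (2;(1,1))
  • {1,8}:  v_{1} + v_{8} = v_{3} + v_{4} + v_{10}  ⟹  sig = (2;(1,1,1))
  • {5,8}:  v_{5} + v_{8} = v_{3} + 2·v_{9} + v_{10}  ⟹  sig = (2;(1,1,2))
  • {4,5}:  v_{4} + v_{5} = v_{1} + 2·v_{9}  ⟹  sig = (2;(1,2))
  • {3,6,9}:  v_{3} + v_{6} + v_{9} = 0  ⟹  sig = (3;())
  • {1,2,9}:  v_{1} + v_{2} + v_{9} = v_{4}  ⟹  sig = (3;(1))
  • {3,4,6}:  v_{3} + v_{4} + v_{6} = v_{1} + v_{2}  ⟹  sig = (3;(1,1))
  • {2,3,6}:  v_{2} + v_{3} + v_{6} = v_{1} + v_{7} + v_{10}  ⟹  sig = (3;(1,1,1))
  • {4,7,8}:  v_{4} + v_{7} + v_{8} = 3·v_{2} + v_{3} + v_{9}  ⟹  sig = (3;(1,1,3))
  • {4,7,10}:  v_{4} + v_{7} + v_{10} = 2·v_{2}  ⟹  sig = (3;(2))
  • {1,5,7,10}:  v_{1} + v_{5} + v_{7} + v_{10} = 0  ⟹  sig = (4;())
  • {1,7,9,10}:  v_{1} + v_{7} + v_{9} + v_{10} = v_{2}  ⟹  sig = (4;(1))
  • {2,3,9,10}:  v_{2} + v_{3} + v_{9} + v_{10} = v_{8}  ⟹  sig = (4;(1))

Hence PRS(X_Σ) =
{ (2;(1)),  (2;(1,1)),  (2;(1,1,1)),  (2;(1,1,2)),  (2;(1,2)),  (3;()),  (3;(1)),  (3;(1,1)),  (3;(1,1,1)),  (3;(1,1,3)),  (3;(2)),  (4;()),  (4;(1)) ×2 }


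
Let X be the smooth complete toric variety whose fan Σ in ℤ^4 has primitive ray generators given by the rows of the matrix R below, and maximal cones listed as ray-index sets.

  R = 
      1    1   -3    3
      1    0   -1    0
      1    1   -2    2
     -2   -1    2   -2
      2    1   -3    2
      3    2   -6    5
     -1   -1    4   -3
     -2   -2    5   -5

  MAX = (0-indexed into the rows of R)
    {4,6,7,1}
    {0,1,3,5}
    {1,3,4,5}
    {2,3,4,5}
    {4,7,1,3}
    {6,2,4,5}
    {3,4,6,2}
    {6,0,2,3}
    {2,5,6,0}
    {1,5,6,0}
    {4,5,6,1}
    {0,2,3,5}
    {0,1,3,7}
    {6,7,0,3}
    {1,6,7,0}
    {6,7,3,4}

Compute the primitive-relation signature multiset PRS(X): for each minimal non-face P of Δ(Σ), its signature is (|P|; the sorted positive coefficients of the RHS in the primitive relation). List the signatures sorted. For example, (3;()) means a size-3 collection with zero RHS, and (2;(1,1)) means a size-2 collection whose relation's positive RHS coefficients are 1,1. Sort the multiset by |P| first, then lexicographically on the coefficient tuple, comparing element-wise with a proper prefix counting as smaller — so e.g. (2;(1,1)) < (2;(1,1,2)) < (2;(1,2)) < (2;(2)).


Minimal non-faces — 6 found among 8 rays, 16 max cones:

  P = {0,4}:  v_{0} + v_{4} = v_{5}  →  sig = (2;(1))
  P = {1,2}:  v_{1} + v_{2} = v_{4}  →  sig = (2;(1))
  P = {5,7}:  v_{5} + v_{7} = v_{1}  →  sig = (2;(1))
  P = {2,7}:  v_{2} + v_{7} = v_{3} + v_{4} + v_{6}  →  sig = (2;(1,1,1))
  P = {3,5,6}:  v_{3} + v_{5} + v_{6} = 0  →  sig = (3;())
  P = {1,3,6}:  v_{1} + v_{3} + v_{6} = v_{7}  →  sig = (3;(1))

Sorted signature multiset PRS(X):
[(2;(1)), (2;(1)), (2;(1)), (2;(1,1,1)), (3;()), (3;(1))]


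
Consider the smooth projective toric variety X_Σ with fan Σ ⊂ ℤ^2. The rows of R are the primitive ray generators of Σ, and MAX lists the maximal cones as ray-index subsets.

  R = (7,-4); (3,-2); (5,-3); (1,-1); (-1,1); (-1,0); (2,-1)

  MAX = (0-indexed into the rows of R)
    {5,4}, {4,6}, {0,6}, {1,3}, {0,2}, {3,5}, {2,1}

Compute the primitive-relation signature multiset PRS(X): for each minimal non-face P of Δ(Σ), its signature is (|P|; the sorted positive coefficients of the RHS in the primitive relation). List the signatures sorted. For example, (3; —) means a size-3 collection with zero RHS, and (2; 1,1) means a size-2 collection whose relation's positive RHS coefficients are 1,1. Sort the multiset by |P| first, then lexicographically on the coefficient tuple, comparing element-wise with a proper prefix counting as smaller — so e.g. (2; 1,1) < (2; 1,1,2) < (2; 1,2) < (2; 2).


Minimal non-faces — 14 found among 7 rays, 7 max cones:

  {3,4}:  v_{3} + v_{4} = 0  →  sig = (2; —)
  {1,4}:  v_{1} + v_{4} = v_{6}  →  sig = (2; 1)
  {1,6}:  v_{1} + v_{6} = v_{2}  →  sig = (2; 1)
  {2,6}:  v_{2} + v_{6} = v_{0}  →  sig = (2; 1)
  {3,6}:  v_{3} + v_{6} = v_{1}  →  sig = (2; 1)
  {5,6}:  v_{5} + v_{6} = v_{3}  →  sig = (2; 1)
  {0,3}:  v_{0} + v_{3} = v_{1} + v_{2}  →  sig = (2; 1,1)
  {2,5}:  v_{2} + v_{5} = v_{1} + v_{3}  →  sig = (2; 1,1)
  {0,1}:  v_{0} + v_{1} = 2·v_{2}  →  sig = (2; 2)
  {0,5}:  v_{0} + v_{5} = 2·v_{1}  →  sig = (2; 2)
  {1,5}:  v_{1} + v_{5} = 2·v_{3}  →  sig = (2; 2)
  {2,3}:  v_{2} + v_{3} = 2·v_{1}  →  sig = (2; 2)
  {2,4}:  v_{2} + v_{4} = 2·v_{6}  →  sig = (2; 2)
  {0,4}:  v_{0} + v_{4} = 3·v_{6}  →  sig = (2; 3)

Signatures (|P|; sorted positive RHS coefficients), sorted:
    (2; —)
    (2; 1)
    (2; 1)
    (2; 1)
    (2; 1)
    (2; 1)
    (2; 1,1)
    (2; 1,1)
    (2; 2)
    (2; 2)
    (2; 2)
    (2; 2)
    (2; 2)
    (2; 3)


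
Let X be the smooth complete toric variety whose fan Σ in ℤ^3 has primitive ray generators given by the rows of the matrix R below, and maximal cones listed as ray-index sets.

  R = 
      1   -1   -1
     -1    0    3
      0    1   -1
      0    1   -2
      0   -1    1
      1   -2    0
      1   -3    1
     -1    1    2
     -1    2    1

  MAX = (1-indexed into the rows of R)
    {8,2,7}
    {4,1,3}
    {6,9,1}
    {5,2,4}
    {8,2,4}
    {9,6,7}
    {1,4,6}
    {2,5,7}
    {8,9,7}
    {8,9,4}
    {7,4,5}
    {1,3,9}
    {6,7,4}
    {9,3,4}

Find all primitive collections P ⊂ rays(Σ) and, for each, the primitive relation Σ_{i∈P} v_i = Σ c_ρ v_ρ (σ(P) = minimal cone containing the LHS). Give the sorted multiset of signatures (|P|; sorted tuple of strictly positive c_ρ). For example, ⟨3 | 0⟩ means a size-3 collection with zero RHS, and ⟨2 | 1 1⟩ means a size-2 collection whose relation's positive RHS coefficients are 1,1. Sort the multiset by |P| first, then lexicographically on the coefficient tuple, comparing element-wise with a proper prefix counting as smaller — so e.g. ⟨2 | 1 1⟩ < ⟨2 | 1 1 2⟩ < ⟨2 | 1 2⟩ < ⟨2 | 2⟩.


Minimal non-faces — 20 found among 9 rays, 14 max cones:

  • {3,5}:  v_{3} + v_{5} = 0 ; sig = ⟨2 | 0⟩
  • {1,5}:  v_{1} + v_{5} = v_{6} ; sig = ⟨2 | 1⟩
  • {2,3}:  v_{2} + v_{3} = v_{8} ; sig = ⟨2 | 1⟩
  • {3,6}:  v_{3} + v_{6} = v_{1} ; sig = ⟨2 | 1⟩
  • {3,7}:  v_{3} + v_{7} = v_{6} ; sig = ⟨2 | 1⟩
  • {3,8}:  v_{3} + v_{8} = v_{9} ; sig = ⟨2 | 1⟩
  • {5,6}:  v_{5} + v_{6} = v_{7} ; sig = ⟨2 | 1⟩
  • {5,8}:  v_{5} + v_{8} = v_{2} ; sig = ⟨2 | 1⟩
  • {5,9}:  v_{5} + v_{9} = v_{8} ; sig = ⟨2 | 1⟩
  • {1,2}:  v_{1} + v_{2} = v_{7} + v_{9} ; sig = ⟨2 | 1 1⟩
  • {1,8}:  v_{1} + v_{8} = v_{6} + v_{9} ; sig = ⟨2 | 1 1⟩
  • {2,6}:  v_{2} + v_{6} = v_{7} + v_{8} ; sig = ⟨2 | 1 1⟩
  • {6,8}:  v_{6} + v_{8} = v_{7} + v_{9} ; sig = ⟨2 | 1 1⟩
  • {1,7}:  v_{1} + v_{7} = 2·v_{6} ; sig = ⟨2 | 2⟩
  • {2,9}:  v_{2} + v_{9} = 2·v_{8} ; sig = ⟨2 | 2⟩
  • {4,7,9}:  v_{4} + v_{7} + v_{9} = 0 ; sig = ⟨3 | 0⟩
  • {4,6,9}:  v_{4} + v_{6} + v_{9} = v_{3} ; sig = ⟨3 | 1⟩
  • {4,7,8}:  v_{4} + v_{7} + v_{8} = v_{5} ; sig = ⟨3 | 1⟩
  • {1,4,9}:  v_{1} + v_{4} + v_{9} = 2·v_{3} ; sig = ⟨3 | 2⟩
  • {2,4,7}:  v_{2} + v_{4} + v_{7} = 2·v_{5} ; sig = ⟨3 | 2⟩

Sorted signature multiset PRS(X):
    |P|=2: 15 collections, coeffs (), (1), (1), (1), (1), (1), (1), (1), (1), (1,1), (1,1), (1,1), (1,1), (2), (2)
    |P|=3: 5 collections, coeffs (), (1), (1), (2), (2)


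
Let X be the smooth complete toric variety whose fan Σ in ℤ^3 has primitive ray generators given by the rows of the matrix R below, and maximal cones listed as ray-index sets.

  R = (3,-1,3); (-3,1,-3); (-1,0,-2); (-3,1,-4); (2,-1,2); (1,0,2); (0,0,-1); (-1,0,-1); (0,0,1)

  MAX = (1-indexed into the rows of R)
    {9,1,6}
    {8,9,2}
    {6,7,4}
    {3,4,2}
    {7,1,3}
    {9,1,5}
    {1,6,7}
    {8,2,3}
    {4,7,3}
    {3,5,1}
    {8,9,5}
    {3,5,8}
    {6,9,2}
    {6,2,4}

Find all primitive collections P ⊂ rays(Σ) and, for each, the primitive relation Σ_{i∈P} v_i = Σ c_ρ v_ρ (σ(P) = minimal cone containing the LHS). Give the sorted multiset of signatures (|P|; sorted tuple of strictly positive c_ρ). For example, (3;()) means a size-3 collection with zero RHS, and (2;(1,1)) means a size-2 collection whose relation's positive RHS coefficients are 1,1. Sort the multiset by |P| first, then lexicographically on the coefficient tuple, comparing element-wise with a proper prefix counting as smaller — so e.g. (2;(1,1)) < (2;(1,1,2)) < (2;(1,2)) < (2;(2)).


Minimal non-faces — 15 found among 9 rays, 14 max cones:

  P = {1,2}:  v_{1} + v_{2} = 0  ⟹  sig = (2;())
  P = {3,6}:  v_{3} + v_{6} = 0  ⟹  sig = (2;())
  P = {7,9}:  v_{7} + v_{9} = 0  ⟹  sig = (2;())
  P = {1,4}:  v_{1} + v_{4} = v_{7}  ⟹  sig = (2;(1))
  P = {1,8}:  v_{1} + v_{8} = v_{5}  ⟹  sig = (2;(1))
  P = {2,5}:  v_{2} + v_{5} = v_{8}  ⟹  sig = (2;(1))
  P = {2,7}:  v_{2} + v_{7} = v_{4}  ⟹  sig = (2;(1))
  P = {3,9}:  v_{3} + v_{9} = v_{8}  ⟹  sig = (2;(1))
  P = {4,5}:  v_{4} + v_{5} = v_{3}  ⟹  sig = (2;(1))
  P = {4,9}:  v_{4} + v_{9} = v_{2}  ⟹  sig = (2;(1))
  P = {6,8}:  v_{6} + v_{8} = v_{9}  ⟹  sig = (2;(1))
  P = {7,8}:  v_{7} + v_{8} = v_{3}  ⟹  sig = (2;(1))
  P = {4,8}:  v_{4} + v_{8} = v_{2} + v_{3}  ⟹  sig = (2;(1,1))
  P = {5,6}:  v_{5} + v_{6} = v_{1} + v_{9}  ⟹  sig = (2;(1,1))
  P = {5,7}:  v_{5} + v_{7} = v_{1} + v_{3}  ⟹  sig = (2;(1,1))

Signatures (|P|; sorted positive RHS coefficients), sorted:
[(2;()), (2;()), (2;()), (2;(1)), (2;(1)), (2;(1)), (2;(1)), (2;(1)), (2;(1)), (2;(1)), (2;(1)), (2;(1)), (2;(1,1)), (2;(1,1)), (2;(1,1))]


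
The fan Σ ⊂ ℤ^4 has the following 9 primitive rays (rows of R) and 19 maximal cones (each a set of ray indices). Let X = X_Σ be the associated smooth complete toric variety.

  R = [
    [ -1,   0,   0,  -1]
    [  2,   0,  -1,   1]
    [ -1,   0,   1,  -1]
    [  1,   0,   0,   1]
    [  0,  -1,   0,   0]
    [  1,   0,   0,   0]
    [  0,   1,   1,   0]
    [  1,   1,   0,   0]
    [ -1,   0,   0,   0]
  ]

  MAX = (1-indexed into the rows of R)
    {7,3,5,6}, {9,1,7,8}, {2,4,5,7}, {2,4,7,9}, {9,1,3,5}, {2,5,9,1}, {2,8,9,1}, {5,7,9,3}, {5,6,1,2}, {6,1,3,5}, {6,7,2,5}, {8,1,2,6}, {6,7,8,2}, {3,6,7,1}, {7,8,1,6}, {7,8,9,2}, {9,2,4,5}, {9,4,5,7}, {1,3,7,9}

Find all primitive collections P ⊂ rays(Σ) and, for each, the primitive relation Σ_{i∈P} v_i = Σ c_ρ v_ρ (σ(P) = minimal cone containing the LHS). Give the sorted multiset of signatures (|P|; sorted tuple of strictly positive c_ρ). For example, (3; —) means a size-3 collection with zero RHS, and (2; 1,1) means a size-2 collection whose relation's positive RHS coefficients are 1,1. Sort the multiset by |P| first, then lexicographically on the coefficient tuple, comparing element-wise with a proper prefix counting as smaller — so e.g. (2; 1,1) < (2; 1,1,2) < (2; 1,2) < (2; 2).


The 11 primitive collections of Σ (r=9, n=4):

  • {1,4}:  v_{1} + v_{4} = 0 ; sig = (2; —)
  • {6,9}:  v_{6} + v_{9} = 0 ; sig = (2; —)
  • {2,3}:  v_{2} + v_{3} = v_{6} ; sig = (2; 1)
  • {5,8}:  v_{5} + v_{8} = v_{6} ; sig = (2; 1)
  • {3,4}:  v_{3} + v_{4} = v_{5} + v_{7} ; sig = (2; 1,1)
  • {4,8}:  v_{4} + v_{8} = v_{2} + v_{7} ; sig = (2; 1,1)
  • {3,8}:  v_{3} + v_{8} = v_{1} + v_{6} + v_{7} ; sig = (2; 1,1,1)
  • {4,6}:  v_{4} + v_{6} = v_{2} + v_{5} + v_{7} ; sig = (2; 1,1,1)
  • {1,2,7}:  v_{1} + v_{2} + v_{7} = v_{8} ; sig = (3; 1)
  • {1,5,7}:  v_{1} + v_{5} + v_{7} = v_{3} ; sig = (3; 1)
  • {2,5,7,9}:  v_{2} + v_{5} + v_{7} + v_{9} = v_{4} ; sig = (4; 1)

so the primitive-relation signature multiset is
[(2; —), (2; —), (2; 1), (2; 1), (2; 1,1), (2; 1,1), (2; 1,1,1), (2; 1,1,1), (3; 1), (3; 1), (4; 1)]


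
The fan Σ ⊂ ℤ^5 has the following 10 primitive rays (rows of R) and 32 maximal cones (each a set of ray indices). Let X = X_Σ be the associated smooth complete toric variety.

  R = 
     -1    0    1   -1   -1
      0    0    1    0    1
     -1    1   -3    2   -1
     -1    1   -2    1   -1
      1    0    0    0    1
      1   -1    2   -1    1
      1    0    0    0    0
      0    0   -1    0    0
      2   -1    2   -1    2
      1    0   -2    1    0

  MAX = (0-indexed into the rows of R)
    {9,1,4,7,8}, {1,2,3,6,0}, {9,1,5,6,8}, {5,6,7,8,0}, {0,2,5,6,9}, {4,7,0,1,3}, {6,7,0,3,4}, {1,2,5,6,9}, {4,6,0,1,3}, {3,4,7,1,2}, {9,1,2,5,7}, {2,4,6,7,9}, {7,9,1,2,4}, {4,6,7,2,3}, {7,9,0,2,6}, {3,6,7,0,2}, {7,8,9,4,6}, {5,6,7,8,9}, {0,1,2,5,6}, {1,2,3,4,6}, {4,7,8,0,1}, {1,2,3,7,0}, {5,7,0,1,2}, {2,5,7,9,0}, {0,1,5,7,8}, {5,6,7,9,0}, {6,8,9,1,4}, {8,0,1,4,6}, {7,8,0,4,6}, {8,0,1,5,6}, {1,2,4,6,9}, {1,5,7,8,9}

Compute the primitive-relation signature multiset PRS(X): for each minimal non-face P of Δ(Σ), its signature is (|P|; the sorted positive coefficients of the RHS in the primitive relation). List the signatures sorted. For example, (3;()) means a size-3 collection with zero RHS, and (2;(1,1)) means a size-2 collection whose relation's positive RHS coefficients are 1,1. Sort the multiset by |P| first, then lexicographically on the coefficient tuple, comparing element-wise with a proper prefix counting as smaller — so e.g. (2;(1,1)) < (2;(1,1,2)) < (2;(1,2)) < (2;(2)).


Σ has 11 primitive collections:

  {3,5}:  v_{3} + v_{5} = 0  ⟹  sig = (2;())
  {3,8}:  v_{3} + v_{8} = v_{4}  ⟹  sig = (2;(1))
  {4,5}:  v_{4} + v_{5} = v_{8}  ⟹  sig = (2;(1))
  {2,8}:  v_{2} + v_{8} = v_{1} + v_{9}  ⟹  sig = (2;(1,1))
  {3,9}:  v_{3} + v_{9} = v_{2} + v_{6} + v_{7}  ⟹  sig = (2;(1,1,1))
  {0,1,9}:  v_{0} + v_{1} + v_{9} = 0  ⟹  sig = (3;())
  {0,2,4}:  v_{0} + v_{2} + v_{4} = v_{3}  ⟹  sig = (3;(1))
  {1,6,7}:  v_{1} + v_{6} + v_{7} = v_{4}  ⟹  sig = (3;(1))
  {0,4,9}:  v_{0} + v_{4} + v_{9} = v_{6} + v_{7}  ⟹  sig = (3;(1,1))
  {0,8,9}:  v_{0} + v_{8} + v_{9} = v_{5} + v_{6} + v_{7}  ⟹  sig = (3;(1,1,1))
  {2,5,6,7}:  v_{2} + v_{5} + v_{6} + v_{7} = v_{9}  ⟹  sig = (4;(1))

Sorted signature multiset PRS(X):
    |P|=2: 5 collections, coeffs (), (1), (1), (1,1), (1,1,1)
    |P|=3: 5 collections, coeffs (), (1), (1), (1,1), (1,1,1)
    |P|=4: 1 collection, coeffs (1)


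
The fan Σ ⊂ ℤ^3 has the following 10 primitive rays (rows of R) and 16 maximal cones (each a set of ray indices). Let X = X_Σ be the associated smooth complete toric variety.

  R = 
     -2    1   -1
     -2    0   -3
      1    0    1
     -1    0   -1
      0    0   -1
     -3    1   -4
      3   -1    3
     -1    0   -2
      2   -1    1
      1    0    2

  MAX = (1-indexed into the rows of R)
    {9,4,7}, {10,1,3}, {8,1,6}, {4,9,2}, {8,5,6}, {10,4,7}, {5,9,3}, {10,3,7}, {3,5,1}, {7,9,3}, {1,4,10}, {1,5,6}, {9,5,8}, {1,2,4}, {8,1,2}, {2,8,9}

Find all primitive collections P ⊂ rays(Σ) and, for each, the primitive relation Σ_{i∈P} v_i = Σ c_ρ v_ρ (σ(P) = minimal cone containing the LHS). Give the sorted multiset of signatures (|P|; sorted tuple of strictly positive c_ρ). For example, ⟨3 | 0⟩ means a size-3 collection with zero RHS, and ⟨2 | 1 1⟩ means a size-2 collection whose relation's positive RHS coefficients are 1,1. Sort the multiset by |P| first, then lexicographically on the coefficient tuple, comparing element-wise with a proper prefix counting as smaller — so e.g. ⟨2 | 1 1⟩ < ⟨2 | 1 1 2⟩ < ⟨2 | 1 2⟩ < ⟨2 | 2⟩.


Minimal non-faces — 22 found among 10 rays, 16 max cones:

  P = {1,9}:  v_{1} + v_{9} = 0  so sig = ⟨2 | 0⟩
  P = {3,4}:  v_{3} + v_{4} = 0  so sig = ⟨2 | 0⟩
  P = {8,10}:  v_{8} + v_{10} = 0  so sig = ⟨2 | 0⟩
  P = {1,7}:  v_{1} + v_{7} = v_{10}  so sig = ⟨2 | 1⟩
  P = {2,3}:  v_{2} + v_{3} = v_{8}  so sig = ⟨2 | 1⟩
  P = {2,10}:  v_{2} + v_{10} = v_{4}  so sig = ⟨2 | 1⟩
  P = {3,8}:  v_{3} + v_{8} = v_{5}  so sig = ⟨2 | 1⟩
  P = {4,5}:  v_{4} + v_{5} = v_{8}  so sig = ⟨2 | 1⟩
  P = {4,8}:  v_{4} + v_{8} = v_{2}  so sig = ⟨2 | 1⟩
  P = {5,10}:  v_{5} + v_{10} = v_{3}  so sig = ⟨2 | 1⟩
  P = {6,7}:  v_{6} + v_{7} = v_{5}  so sig = ⟨2 | 1⟩
  P = {7,8}:  v_{7} + v_{8} = v_{9}  so sig = ⟨2 | 1⟩
  P = {9,10}:  v_{9} + v_{10} = v_{7}  so sig = ⟨2 | 1⟩
  P = {2,7}:  v_{2} + v_{7} = v_{4} + v_{9}  so sig = ⟨2 | 1 1⟩
  P = {5,7}:  v_{5} + v_{7} = v_{3} + v_{9}  so sig = ⟨2 | 1 1⟩
  P = {6,9}:  v_{6} + v_{9} = v_{5} + v_{8}  so sig = ⟨2 | 1 1⟩
  P = {6,10}:  v_{6} + v_{10} = v_{1} + v_{5}  so sig = ⟨2 | 1 1⟩
  P = {3,6}:  v_{3} + v_{6} = v_{1} + 2·v_{5}  so sig = ⟨2 | 1 2⟩
  P = {4,6}:  v_{4} + v_{6} = v_{1} + 2·v_{8}  so sig = ⟨2 | 1 2⟩
  P = {2,6}:  v_{2} + v_{6} = v_{1} + 3·v_{8}  so sig = ⟨2 | 1 3⟩
  P = {2,5}:  v_{2} + v_{5} = 2·v_{8}  so sig = ⟨2 | 2⟩
  P = {1,5,8}:  v_{1} + v_{5} + v_{8} = v_{6}  so sig = ⟨3 | 1⟩

Signatures (|P|; sorted positive RHS coefficients), sorted:
{ ⟨2 | 0⟩ ×3,  ⟨2 | 1⟩ ×10,  ⟨2 | 1 1⟩ ×4,  ⟨2 | 1 2⟩ ×2,  ⟨2 | 1 3⟩,  ⟨2 | 2⟩,  ⟨3 | 1⟩ }


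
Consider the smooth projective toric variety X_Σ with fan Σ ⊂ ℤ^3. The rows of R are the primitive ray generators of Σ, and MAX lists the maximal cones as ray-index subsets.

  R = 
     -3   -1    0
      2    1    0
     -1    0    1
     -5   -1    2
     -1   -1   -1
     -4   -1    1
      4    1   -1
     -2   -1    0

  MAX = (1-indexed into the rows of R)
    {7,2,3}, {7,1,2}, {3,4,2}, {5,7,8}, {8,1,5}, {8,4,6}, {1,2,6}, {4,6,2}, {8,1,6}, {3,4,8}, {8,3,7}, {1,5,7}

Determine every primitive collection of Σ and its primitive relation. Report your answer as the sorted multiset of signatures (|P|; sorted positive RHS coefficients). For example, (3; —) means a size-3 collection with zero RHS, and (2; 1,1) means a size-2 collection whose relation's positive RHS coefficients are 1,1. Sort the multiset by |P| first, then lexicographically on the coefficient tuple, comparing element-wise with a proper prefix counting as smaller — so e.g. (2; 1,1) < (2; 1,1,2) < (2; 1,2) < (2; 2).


Δ(Σ) — 8 vertices, 11 min non-faces:

  P = {2,8}:  v_{2} + v_{8} = 0  ⇒ sig = (2; —)
  P = {6,7}:  v_{6} + v_{7} = 0  ⇒ sig = (2; —)
  P = {1,3}:  v_{1} + v_{3} = v_{6}  ⇒ sig = (2; 1)
  P = {3,5}:  v_{3} + v_{5} = v_{8}  ⇒ sig = (2; 1)
  P = {3,6}:  v_{3} + v_{6} = v_{4}  ⇒ sig = (2; 1)
  P = {4,7}:  v_{4} + v_{7} = v_{3}  ⇒ sig = (2; 1)
  P = {2,5}:  v_{2} + v_{5} = v_{1} + v_{7}  ⇒ sig = (2; 1,1)
  P = {4,5}:  v_{4} + v_{5} = v_{6} + v_{8}  ⇒ sig = (2; 1,1)
  P = {5,6}:  v_{5} + v_{6} = v_{1} + v_{8}  ⇒ sig = (2; 1,1)
  P = {1,4}:  v_{1} + v_{4} = 2·v_{6}  ⇒ sig = (2; 2)
  P = {1,7,8}:  v_{1} + v_{7} + v_{8} = v_{5}  ⇒ sig = (3; 1)

Sorted signature multiset PRS(X):
[(2; —), (2; —), (2; 1), (2; 1), (2; 1), (2; 1), (2; 1,1), (2; 1,1), (2; 1,1), (2; 2), (3; 1)]


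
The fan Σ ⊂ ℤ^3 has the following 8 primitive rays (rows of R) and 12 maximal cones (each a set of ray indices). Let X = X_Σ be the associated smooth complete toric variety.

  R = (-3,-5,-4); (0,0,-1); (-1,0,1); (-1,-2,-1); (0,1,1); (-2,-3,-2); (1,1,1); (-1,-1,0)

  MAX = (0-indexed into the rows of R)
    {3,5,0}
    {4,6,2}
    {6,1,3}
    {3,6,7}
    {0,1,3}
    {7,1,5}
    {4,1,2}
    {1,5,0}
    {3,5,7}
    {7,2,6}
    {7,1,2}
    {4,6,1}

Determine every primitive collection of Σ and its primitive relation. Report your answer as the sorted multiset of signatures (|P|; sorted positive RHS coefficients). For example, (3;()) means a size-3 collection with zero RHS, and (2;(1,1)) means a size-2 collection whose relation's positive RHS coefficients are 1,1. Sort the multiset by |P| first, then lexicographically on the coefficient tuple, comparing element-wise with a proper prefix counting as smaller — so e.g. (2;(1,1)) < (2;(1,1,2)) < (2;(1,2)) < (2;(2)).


14 minimal non-faces of Δ(Σ) (on 8 rays):

  {3,4}:  v_{3} + v_{4} = v_{7} ; sig = (2;(1))
  {4,7}:  v_{4} + v_{7} = v_{2} ; sig = (2;(1))
  {5,6}:  v_{5} + v_{6} = v_{3} ; sig = (2;(1))
  {0,4}:  v_{0} + v_{4} = v_{1} + v_{5} + v_{7} ; sig = (2;(1,1,1))
  {0,2}:  v_{0} + v_{2} = v_{1} + v_{5} + 2·v_{7} ; sig = (2;(1,1,2))
  {0,6}:  v_{0} + v_{6} = v_{1} + 2·v_{3} ; sig = (2;(1,2))
  {4,5}:  v_{4} + v_{5} = v_{1} + 2·v_{7} ; sig = (2;(1,2))
  {2,5}:  v_{2} + v_{5} = v_{1} + 3·v_{7} ; sig = (2;(1,3))
  {0,7}:  v_{0} + v_{7} = 2·v_{5} ; sig = (2;(2))
  {2,3}:  v_{2} + v_{3} = 2·v_{7} ; sig = (2;(2))
  {1,6,7}:  v_{1} + v_{6} + v_{7} = 0 ; sig = (3;())
  {1,2,6}:  v_{1} + v_{2} + v_{6} = v_{4} ; sig = (3;(1))
  {1,3,5}:  v_{1} + v_{3} + v_{5} = v_{0} ; sig = (3;(1))
  {1,3,7}:  v_{1} + v_{3} + v_{7} = v_{5} ; sig = (3;(1))

Sorted signature multiset PRS(X):
    (2;(1))
    (2;(1))
    (2;(1))
    (2;(1,1,1))
    (2;(1,1,2))
    (2;(1,2))
    (2;(1,2))
    (2;(1,3))
    (2;(2))
    (2;(2))
    (3;())
    (3;(1))
    (3;(1))
    (3;(1))


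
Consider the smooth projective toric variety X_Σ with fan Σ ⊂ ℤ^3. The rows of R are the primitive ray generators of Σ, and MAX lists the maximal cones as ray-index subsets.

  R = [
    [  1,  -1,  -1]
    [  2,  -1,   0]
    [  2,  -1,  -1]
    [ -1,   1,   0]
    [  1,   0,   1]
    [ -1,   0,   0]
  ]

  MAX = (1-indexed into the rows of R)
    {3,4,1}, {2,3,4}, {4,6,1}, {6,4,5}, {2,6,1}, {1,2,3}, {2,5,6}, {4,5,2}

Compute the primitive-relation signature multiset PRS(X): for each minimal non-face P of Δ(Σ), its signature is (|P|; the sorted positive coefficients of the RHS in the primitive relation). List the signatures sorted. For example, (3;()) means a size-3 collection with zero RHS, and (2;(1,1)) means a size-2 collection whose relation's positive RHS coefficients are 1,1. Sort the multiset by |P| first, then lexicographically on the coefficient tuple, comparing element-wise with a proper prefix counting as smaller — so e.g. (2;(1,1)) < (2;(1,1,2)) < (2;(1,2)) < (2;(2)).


Primitive collections (5):

  • {1,5}:  v_{1} + v_{5} = v_{2}  ⇒ sig = (2;(1))
  • {3,6}:  v_{3} + v_{6} = v_{1}  ⇒ sig = (2;(1))
  • {3,5}:  v_{3} + v_{5} = 2·v_{2} + v_{4}  ⇒ sig = (2;(1,2))
  • {2,4,6}:  v_{2} + v_{4} + v_{6} = 0  ⇒ sig = (3;())
  • {1,2,4}:  v_{1} + v_{2} + v_{4} = v_{3}  ⇒ sig = (3;(1))

Sorted signature multiset PRS(X):
    (2;(1))
    (2;(1))
    (2;(1,2))
    (3;())
    (3;(1))


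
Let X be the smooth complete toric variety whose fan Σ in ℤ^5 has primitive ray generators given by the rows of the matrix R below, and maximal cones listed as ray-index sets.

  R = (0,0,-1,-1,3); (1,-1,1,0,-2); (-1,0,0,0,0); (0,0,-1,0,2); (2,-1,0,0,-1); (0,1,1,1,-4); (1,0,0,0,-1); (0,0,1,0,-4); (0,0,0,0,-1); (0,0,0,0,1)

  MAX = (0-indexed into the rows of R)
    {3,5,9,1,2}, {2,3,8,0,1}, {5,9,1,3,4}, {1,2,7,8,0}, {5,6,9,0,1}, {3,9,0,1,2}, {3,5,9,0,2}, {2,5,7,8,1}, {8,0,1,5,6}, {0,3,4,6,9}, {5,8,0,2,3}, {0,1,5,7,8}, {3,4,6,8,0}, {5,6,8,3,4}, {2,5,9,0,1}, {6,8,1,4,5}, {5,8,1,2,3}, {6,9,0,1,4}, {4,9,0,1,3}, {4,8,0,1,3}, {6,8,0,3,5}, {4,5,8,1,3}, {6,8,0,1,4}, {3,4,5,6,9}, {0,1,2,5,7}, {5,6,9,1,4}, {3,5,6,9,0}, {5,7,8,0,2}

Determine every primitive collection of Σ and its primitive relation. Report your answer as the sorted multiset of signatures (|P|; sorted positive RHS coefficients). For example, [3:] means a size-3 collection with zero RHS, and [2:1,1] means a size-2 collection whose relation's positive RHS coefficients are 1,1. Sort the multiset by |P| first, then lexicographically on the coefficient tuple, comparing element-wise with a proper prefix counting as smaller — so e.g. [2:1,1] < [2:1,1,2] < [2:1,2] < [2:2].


11 collections generate NE(X_Σ); each relation:

  • {8,9}:  v_{8} + v_{9} = 0  ⇒ sig = [2:]
  • {2,6}:  v_{2} + v_{6} = v_{8}  ⇒ sig = [2:1]
  • {2,4}:  v_{2} + v_{4} = v_{1} + v_{3} + v_{8}  ⇒ sig = [2:1,1,1]
  • {7,9}:  v_{7} + v_{9} = v_{0} + v_{1} + v_{2} + v_{5}  ⇒ sig = [2:1,1,1,1]
  • {6,7}:  v_{6} + v_{7} = v_{0} + v_{1} + v_{5} + 2·v_{8}  ⇒ sig = [2:1,1,1,2]
  • {4,7}:  v_{4} + v_{7} = v_{1} + v_{6} + 2·v_{8}  ⇒ sig = [2:1,1,2]
  • {3,7}:  v_{3} + v_{7} = 2·v_{8}  ⇒ sig = [2:2]
  • {1,3,6}:  v_{1} + v_{3} + v_{6} = v_{4}  ⇒ sig = [3:1]
  • {0,4,5}:  v_{0} + v_{4} + v_{5} = 2·v_{6}  ⇒ sig = [3:2]
  • {0,1,3,5}:  v_{0} + v_{1} + v_{3} + v_{5} = v_{6}  ⇒ sig = [4:1]
  • {0,1,2,5,8}:  v_{0} + v_{1} + v_{2} + v_{5} + v_{8} = v_{7}  ⇒ sig = [5:1]

Sorted signature multiset PRS(X):
{ [2:],  [2:1],  [2:1,1,1],  [2:1,1,1,1],  [2:1,1,1,2],  [2:1,1,2],  [2:2],  [3:1],  [3:2],  [4:1],  [5:1] }
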